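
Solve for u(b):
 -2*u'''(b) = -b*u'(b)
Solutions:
 u(b) = C1 + Integral(C2*airyai(2^(2/3)*b/2) + C3*airybi(2^(2/3)*b/2), b)


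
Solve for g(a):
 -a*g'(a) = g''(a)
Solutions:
 g(a) = C1 + C2*erf(sqrt(2)*a/2)


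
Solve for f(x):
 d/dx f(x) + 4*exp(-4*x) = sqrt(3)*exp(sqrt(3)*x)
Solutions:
 f(x) = C1 + exp(sqrt(3)*x) + exp(-4*x)


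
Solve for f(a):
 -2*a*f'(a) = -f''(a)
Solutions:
 f(a) = C1 + C2*erfi(a)


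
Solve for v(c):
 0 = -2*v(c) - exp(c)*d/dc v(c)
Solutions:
 v(c) = C1*exp(2*exp(-c))


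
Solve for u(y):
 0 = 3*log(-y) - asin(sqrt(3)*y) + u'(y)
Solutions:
 u(y) = C1 - 3*y*log(-y) + y*asin(sqrt(3)*y) + 3*y + sqrt(3)*sqrt(1 - 3*y^2)/3


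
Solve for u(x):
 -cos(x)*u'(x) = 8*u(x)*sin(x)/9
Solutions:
 u(x) = C1*cos(x)^(8/9)


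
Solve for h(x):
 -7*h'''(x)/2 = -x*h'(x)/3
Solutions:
 h(x) = C1 + Integral(C2*airyai(2^(1/3)*21^(2/3)*x/21) + C3*airybi(2^(1/3)*21^(2/3)*x/21), x)


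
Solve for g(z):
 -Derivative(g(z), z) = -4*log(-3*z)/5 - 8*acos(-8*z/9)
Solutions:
 g(z) = C1 + 4*z*log(-z)/5 + 8*z*acos(-8*z/9) - 4*z/5 + 4*z*log(3)/5 + sqrt(81 - 64*z^2)


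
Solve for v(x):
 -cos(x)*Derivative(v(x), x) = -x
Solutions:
 v(x) = C1 + Integral(x/cos(x), x)


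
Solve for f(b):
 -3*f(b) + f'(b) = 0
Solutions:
 f(b) = C1*exp(3*b)


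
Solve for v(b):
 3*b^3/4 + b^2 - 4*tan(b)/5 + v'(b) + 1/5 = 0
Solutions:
 v(b) = C1 - 3*b^4/16 - b^3/3 - b/5 - 4*log(cos(b))/5


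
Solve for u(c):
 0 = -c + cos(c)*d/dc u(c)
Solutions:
 u(c) = C1 + Integral(c/cos(c), c)


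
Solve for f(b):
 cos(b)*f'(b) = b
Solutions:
 f(b) = C1 + Integral(b/cos(b), b)


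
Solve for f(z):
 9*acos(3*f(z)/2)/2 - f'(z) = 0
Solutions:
 Integral(1/acos(3*_y/2), (_y, f(z))) = C1 + 9*z/2


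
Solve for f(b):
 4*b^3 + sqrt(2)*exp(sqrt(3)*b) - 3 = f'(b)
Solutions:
 f(b) = C1 + b^4 - 3*b + sqrt(6)*exp(sqrt(3)*b)/3


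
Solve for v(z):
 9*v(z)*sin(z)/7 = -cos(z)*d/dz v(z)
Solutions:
 v(z) = C1*cos(z)^(9/7)


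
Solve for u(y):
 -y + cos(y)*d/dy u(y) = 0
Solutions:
 u(y) = C1 + Integral(y/cos(y), y)


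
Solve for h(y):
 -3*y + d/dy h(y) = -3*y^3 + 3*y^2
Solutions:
 h(y) = C1 - 3*y^4/4 + y^3 + 3*y^2/2


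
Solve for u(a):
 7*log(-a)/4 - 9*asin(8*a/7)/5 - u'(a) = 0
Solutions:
 u(a) = C1 + 7*a*log(-a)/4 - 9*a*asin(8*a/7)/5 - 7*a/4 - 9*sqrt(49 - 64*a^2)/40


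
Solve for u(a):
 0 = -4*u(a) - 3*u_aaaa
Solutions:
 u(a) = (C1*sin(3^(3/4)*a/3) + C2*cos(3^(3/4)*a/3))*exp(-3^(3/4)*a/3) + (C3*sin(3^(3/4)*a/3) + C4*cos(3^(3/4)*a/3))*exp(3^(3/4)*a/3)


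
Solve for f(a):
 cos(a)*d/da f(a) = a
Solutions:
 f(a) = C1 + Integral(a/cos(a), a)


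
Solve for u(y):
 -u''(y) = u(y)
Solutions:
 u(y) = C1*sin(y) + C2*cos(y)


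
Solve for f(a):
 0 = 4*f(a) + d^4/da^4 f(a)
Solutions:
 f(a) = (C1*sin(a) + C2*cos(a))*exp(-a) + (C3*sin(a) + C4*cos(a))*exp(a)


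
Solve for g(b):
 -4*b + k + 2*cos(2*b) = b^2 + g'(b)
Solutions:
 g(b) = C1 - b^3/3 - 2*b^2 + b*k + sin(2*b)


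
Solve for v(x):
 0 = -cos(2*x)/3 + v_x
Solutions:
 v(x) = C1 + sin(2*x)/6


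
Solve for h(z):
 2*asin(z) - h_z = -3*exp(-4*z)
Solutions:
 h(z) = C1 + 2*z*asin(z) + 2*sqrt(1 - z^2) - 3*exp(-4*z)/4


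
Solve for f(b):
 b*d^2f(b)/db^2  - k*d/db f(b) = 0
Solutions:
 f(b) = C1 + b^(re(k) + 1)*(C2*sin(log(b)*Abs(im(k))) + C3*cos(log(b)*im(k)))


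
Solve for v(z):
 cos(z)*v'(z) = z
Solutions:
 v(z) = C1 + Integral(z/cos(z), z)


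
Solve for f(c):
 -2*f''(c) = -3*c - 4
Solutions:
 f(c) = C1 + C2*c + c^3/4 + c^2


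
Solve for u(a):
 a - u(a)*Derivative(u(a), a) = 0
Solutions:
 u(a) = -sqrt(C1 + a^2)
 u(a) = sqrt(C1 + a^2)


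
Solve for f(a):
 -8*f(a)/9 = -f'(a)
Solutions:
 f(a) = C1*exp(8*a/9)


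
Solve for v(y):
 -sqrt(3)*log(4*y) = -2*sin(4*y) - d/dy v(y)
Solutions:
 v(y) = C1 + sqrt(3)*y*(log(y) - 1) + 2*sqrt(3)*y*log(2) + cos(4*y)/2


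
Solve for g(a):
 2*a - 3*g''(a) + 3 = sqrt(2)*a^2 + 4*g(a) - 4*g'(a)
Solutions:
 g(a) = -sqrt(2)*a^2/4 - sqrt(2)*a/2 + a/2 + (C1*sin(2*sqrt(2)*a/3) + C2*cos(2*sqrt(2)*a/3))*exp(2*a/3) - sqrt(2)/8 + 5/4


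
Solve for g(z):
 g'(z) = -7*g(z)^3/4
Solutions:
 g(z) = -sqrt(2)*sqrt(-1/(C1 - 7*z))
 g(z) = sqrt(2)*sqrt(-1/(C1 - 7*z))


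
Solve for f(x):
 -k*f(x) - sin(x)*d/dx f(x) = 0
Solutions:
 f(x) = C1*exp(k*(-log(cos(x) - 1) + log(cos(x) + 1))/2)


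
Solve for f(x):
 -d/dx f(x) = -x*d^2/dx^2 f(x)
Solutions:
 f(x) = C1 + C2*x^2


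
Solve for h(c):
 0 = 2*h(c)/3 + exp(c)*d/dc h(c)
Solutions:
 h(c) = C1*exp(2*exp(-c)/3)


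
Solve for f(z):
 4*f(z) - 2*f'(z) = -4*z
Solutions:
 f(z) = C1*exp(2*z) - z - 1/2


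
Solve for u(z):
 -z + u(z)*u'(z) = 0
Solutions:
 u(z) = -sqrt(C1 + z^2)
 u(z) = sqrt(C1 + z^2)


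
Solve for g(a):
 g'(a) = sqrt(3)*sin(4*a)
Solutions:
 g(a) = C1 - sqrt(3)*cos(4*a)/4


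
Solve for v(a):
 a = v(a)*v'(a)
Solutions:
 v(a) = -sqrt(C1 + a^2)
 v(a) = sqrt(C1 + a^2)


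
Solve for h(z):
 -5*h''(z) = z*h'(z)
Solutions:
 h(z) = C1 + C2*erf(sqrt(10)*z/10)


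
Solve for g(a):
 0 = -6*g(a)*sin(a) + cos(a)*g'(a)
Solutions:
 g(a) = C1/cos(a)^6


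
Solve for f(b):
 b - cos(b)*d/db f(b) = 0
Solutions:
 f(b) = C1 + Integral(b/cos(b), b)


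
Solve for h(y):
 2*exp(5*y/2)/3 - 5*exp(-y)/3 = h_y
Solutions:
 h(y) = C1 + 4*exp(5*y/2)/15 + 5*exp(-y)/3


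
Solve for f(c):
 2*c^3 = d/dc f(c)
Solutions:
 f(c) = C1 + c^4/2


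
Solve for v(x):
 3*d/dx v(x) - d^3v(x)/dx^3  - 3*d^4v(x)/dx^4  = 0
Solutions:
 v(x) = C1 + C2*exp(-x*(2*2^(1/3)/(135*sqrt(29) + 727)^(1/3) + 4 + 2^(2/3)*(135*sqrt(29) + 727)^(1/3))/36)*sin(2^(1/3)*sqrt(3)*x*(-2^(1/3)*(135*sqrt(29) + 727)^(1/3) + 2/(135*sqrt(29) + 727)^(1/3))/36) + C3*exp(-x*(2*2^(1/3)/(135*sqrt(29) + 727)^(1/3) + 4 + 2^(2/3)*(135*sqrt(29) + 727)^(1/3))/36)*cos(2^(1/3)*sqrt(3)*x*(-2^(1/3)*(135*sqrt(29) + 727)^(1/3) + 2/(135*sqrt(29) + 727)^(1/3))/36) + C4*exp(x*(-2 + 2*2^(1/3)/(135*sqrt(29) + 727)^(1/3) + 2^(2/3)*(135*sqrt(29) + 727)^(1/3))/18)


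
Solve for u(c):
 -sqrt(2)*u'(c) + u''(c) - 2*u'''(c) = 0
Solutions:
 u(c) = C1 + (C2*sin(c*sqrt(-1 + 8*sqrt(2))/4) + C3*cos(c*sqrt(-1 + 8*sqrt(2))/4))*exp(c/4)


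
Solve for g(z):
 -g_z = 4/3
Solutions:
 g(z) = C1 - 4*z/3


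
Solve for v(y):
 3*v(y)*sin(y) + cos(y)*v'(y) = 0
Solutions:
 v(y) = C1*cos(y)^3


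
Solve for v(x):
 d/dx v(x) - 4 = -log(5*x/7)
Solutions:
 v(x) = C1 - x*log(x) + x*log(7/5) + 5*x


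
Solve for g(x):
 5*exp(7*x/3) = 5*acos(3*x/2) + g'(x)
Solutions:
 g(x) = C1 - 5*x*acos(3*x/2) + 5*sqrt(4 - 9*x^2)/3 + 15*exp(7*x/3)/7


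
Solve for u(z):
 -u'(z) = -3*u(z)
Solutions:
 u(z) = C1*exp(3*z)


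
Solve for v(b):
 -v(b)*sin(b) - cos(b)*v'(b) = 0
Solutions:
 v(b) = C1*cos(b)


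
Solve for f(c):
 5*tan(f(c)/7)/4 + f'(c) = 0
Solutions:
 f(c) = -7*asin(C1*exp(-5*c/28)) + 7*pi
 f(c) = 7*asin(C1*exp(-5*c/28))


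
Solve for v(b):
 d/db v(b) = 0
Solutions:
 v(b) = C1


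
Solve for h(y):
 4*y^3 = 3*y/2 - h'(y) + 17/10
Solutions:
 h(y) = C1 - y^4 + 3*y^2/4 + 17*y/10


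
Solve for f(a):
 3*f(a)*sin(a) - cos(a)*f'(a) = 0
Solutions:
 f(a) = C1/cos(a)^3


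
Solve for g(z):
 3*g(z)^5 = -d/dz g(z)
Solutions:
 g(z) = -I*(1/(C1 + 12*z))^(1/4)
 g(z) = I*(1/(C1 + 12*z))^(1/4)
 g(z) = -(1/(C1 + 12*z))^(1/4)
 g(z) = (1/(C1 + 12*z))^(1/4)


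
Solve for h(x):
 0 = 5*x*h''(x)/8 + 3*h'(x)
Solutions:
 h(x) = C1 + C2/x^(19/5)


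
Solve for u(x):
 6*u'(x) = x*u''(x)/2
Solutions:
 u(x) = C1 + C2*x^13


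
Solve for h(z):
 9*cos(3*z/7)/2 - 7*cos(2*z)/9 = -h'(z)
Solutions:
 h(z) = C1 - 21*sin(3*z/7)/2 + 7*sin(2*z)/18


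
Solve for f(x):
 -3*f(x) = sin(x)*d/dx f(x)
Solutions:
 f(x) = C1*(cos(x) + 1)^(3/2)/(cos(x) - 1)^(3/2)


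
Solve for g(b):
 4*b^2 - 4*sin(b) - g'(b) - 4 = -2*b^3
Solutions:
 g(b) = C1 + b^4/2 + 4*b^3/3 - 4*b + 4*cos(b)


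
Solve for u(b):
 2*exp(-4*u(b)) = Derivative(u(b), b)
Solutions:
 u(b) = log(-I*(C1 + 8*b)^(1/4))
 u(b) = log(I*(C1 + 8*b)^(1/4))
 u(b) = log(-(C1 + 8*b)^(1/4))
 u(b) = log(C1 + 8*b)/4


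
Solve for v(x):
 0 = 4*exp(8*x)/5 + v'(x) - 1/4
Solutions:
 v(x) = C1 + x/4 - exp(8*x)/10


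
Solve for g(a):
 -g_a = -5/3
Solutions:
 g(a) = C1 + 5*a/3


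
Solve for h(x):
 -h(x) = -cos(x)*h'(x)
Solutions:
 h(x) = C1*sqrt(sin(x) + 1)/sqrt(sin(x) - 1)


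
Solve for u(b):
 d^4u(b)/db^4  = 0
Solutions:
 u(b) = C1 + C2*b + C3*b^2 + C4*b^3


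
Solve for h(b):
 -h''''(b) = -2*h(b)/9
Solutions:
 h(b) = C1*exp(-2^(1/4)*sqrt(3)*b/3) + C2*exp(2^(1/4)*sqrt(3)*b/3) + C3*sin(2^(1/4)*sqrt(3)*b/3) + C4*cos(2^(1/4)*sqrt(3)*b/3)


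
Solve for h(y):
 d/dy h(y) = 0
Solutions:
 h(y) = C1


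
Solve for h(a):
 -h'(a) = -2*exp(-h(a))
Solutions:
 h(a) = log(C1 + 2*a)


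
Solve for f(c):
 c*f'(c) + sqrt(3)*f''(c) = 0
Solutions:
 f(c) = C1 + C2*erf(sqrt(2)*3^(3/4)*c/6)


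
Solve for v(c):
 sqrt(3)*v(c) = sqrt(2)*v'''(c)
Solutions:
 v(c) = C3*exp(2^(5/6)*3^(1/6)*c/2) + (C1*sin(2^(5/6)*3^(2/3)*c/4) + C2*cos(2^(5/6)*3^(2/3)*c/4))*exp(-2^(5/6)*3^(1/6)*c/4)


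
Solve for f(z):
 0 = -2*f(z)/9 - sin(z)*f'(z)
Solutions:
 f(z) = C1*(cos(z) + 1)^(1/9)/(cos(z) - 1)^(1/9)


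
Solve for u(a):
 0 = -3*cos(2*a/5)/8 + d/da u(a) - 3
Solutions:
 u(a) = C1 + 3*a + 15*sin(2*a/5)/16


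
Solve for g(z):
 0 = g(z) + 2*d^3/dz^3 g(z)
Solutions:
 g(z) = C3*exp(-2^(2/3)*z/2) + (C1*sin(2^(2/3)*sqrt(3)*z/4) + C2*cos(2^(2/3)*sqrt(3)*z/4))*exp(2^(2/3)*z/4)


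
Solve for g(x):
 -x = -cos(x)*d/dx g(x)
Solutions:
 g(x) = C1 + Integral(x/cos(x), x)


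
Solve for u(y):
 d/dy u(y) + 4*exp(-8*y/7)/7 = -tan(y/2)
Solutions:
 u(y) = C1 - log(tan(y/2)^2 + 1) + exp(-8*y/7)/2


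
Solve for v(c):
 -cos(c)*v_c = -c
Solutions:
 v(c) = C1 + Integral(c/cos(c), c)


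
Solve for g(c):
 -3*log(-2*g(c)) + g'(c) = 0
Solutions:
 -Integral(1/(log(-_y) + log(2)), (_y, g(c)))/3 = C1 - c


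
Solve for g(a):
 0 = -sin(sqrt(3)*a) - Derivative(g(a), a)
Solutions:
 g(a) = C1 + sqrt(3)*cos(sqrt(3)*a)/3


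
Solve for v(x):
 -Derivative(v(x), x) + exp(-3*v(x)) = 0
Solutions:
 v(x) = log(C1 + 3*x)/3
 v(x) = log((-3^(1/3) - 3^(5/6)*I)*(C1 + x)^(1/3)/2)
 v(x) = log((-3^(1/3) + 3^(5/6)*I)*(C1 + x)^(1/3)/2)


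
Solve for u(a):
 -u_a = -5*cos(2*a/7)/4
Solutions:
 u(a) = C1 + 35*sin(2*a/7)/8


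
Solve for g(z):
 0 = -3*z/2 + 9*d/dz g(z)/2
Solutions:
 g(z) = C1 + z^2/6


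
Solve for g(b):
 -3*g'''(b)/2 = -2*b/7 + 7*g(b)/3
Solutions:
 g(b) = C3*exp(-42^(1/3)*b/3) + 6*b/49 + (C1*sin(14^(1/3)*3^(5/6)*b/6) + C2*cos(14^(1/3)*3^(5/6)*b/6))*exp(42^(1/3)*b/6)


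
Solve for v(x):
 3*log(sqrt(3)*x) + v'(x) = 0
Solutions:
 v(x) = C1 - 3*x*log(x) - 3*x*log(3)/2 + 3*x


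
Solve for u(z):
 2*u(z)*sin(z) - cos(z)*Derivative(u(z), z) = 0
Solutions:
 u(z) = C1/cos(z)^2


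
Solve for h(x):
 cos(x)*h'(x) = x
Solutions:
 h(x) = C1 + Integral(x/cos(x), x)


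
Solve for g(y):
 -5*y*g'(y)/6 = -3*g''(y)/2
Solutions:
 g(y) = C1 + C2*erfi(sqrt(10)*y/6)


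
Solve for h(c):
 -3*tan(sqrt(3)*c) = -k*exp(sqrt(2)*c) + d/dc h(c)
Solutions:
 h(c) = C1 + sqrt(2)*k*exp(sqrt(2)*c)/2 + sqrt(3)*log(cos(sqrt(3)*c))


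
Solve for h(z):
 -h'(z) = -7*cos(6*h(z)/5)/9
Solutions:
 -7*z/9 - 5*log(sin(6*h(z)/5) - 1)/12 + 5*log(sin(6*h(z)/5) + 1)/12 = C1


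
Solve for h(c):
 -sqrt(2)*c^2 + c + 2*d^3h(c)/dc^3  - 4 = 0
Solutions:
 h(c) = C1 + C2*c + C3*c^2 + sqrt(2)*c^5/120 - c^4/48 + c^3/3


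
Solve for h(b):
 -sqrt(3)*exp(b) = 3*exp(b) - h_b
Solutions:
 h(b) = C1 + sqrt(3)*exp(b) + 3*exp(b)


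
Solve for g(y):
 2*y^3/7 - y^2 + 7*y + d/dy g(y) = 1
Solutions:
 g(y) = C1 - y^4/14 + y^3/3 - 7*y^2/2 + y


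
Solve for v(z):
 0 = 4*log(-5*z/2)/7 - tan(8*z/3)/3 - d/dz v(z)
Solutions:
 v(z) = C1 + 4*z*log(-z)/7 - 4*z/7 - 4*z*log(2)/7 + 4*z*log(5)/7 + log(cos(8*z/3))/8


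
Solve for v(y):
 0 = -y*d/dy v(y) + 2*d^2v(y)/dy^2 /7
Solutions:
 v(y) = C1 + C2*erfi(sqrt(7)*y/2)


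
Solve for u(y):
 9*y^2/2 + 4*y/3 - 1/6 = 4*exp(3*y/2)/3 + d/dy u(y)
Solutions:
 u(y) = C1 + 3*y^3/2 + 2*y^2/3 - y/6 - 8*exp(3*y/2)/9


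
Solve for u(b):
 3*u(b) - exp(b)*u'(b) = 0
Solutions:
 u(b) = C1*exp(-3*exp(-b))


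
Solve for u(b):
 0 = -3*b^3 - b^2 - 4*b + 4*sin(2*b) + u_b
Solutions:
 u(b) = C1 + 3*b^4/4 + b^3/3 + 2*b^2 + 2*cos(2*b)


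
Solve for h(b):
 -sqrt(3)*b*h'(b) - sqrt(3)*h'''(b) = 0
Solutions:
 h(b) = C1 + Integral(C2*airyai(-b) + C3*airybi(-b), b)


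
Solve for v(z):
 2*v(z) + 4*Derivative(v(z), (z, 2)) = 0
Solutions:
 v(z) = C1*sin(sqrt(2)*z/2) + C2*cos(sqrt(2)*z/2)


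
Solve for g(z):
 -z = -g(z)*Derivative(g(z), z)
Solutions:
 g(z) = -sqrt(C1 + z^2)
 g(z) = sqrt(C1 + z^2)


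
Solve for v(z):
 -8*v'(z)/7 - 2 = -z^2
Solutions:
 v(z) = C1 + 7*z^3/24 - 7*z/4


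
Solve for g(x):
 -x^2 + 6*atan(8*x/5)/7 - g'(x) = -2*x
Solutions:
 g(x) = C1 - x^3/3 + x^2 + 6*x*atan(8*x/5)/7 - 15*log(64*x^2 + 25)/56


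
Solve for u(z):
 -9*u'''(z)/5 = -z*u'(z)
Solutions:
 u(z) = C1 + Integral(C2*airyai(15^(1/3)*z/3) + C3*airybi(15^(1/3)*z/3), z)


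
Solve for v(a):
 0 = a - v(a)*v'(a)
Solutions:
 v(a) = -sqrt(C1 + a^2)
 v(a) = sqrt(C1 + a^2)


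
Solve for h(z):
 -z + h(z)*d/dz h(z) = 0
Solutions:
 h(z) = -sqrt(C1 + z^2)
 h(z) = sqrt(C1 + z^2)


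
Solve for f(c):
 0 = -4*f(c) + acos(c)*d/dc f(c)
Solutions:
 f(c) = C1*exp(4*Integral(1/acos(c), c))


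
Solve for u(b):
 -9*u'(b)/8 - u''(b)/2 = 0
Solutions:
 u(b) = C1 + C2*exp(-9*b/4)


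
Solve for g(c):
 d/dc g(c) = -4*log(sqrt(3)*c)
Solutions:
 g(c) = C1 - 4*c*log(c) - c*log(9) + 4*c


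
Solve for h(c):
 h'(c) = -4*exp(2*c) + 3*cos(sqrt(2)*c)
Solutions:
 h(c) = C1 - 2*exp(2*c) + 3*sqrt(2)*sin(sqrt(2)*c)/2


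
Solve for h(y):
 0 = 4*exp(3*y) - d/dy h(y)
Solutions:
 h(y) = C1 + 4*exp(3*y)/3


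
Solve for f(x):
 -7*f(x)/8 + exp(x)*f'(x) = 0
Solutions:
 f(x) = C1*exp(-7*exp(-x)/8)


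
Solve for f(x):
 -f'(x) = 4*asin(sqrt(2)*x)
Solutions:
 f(x) = C1 - 4*x*asin(sqrt(2)*x) - 2*sqrt(2)*sqrt(1 - 2*x^2)


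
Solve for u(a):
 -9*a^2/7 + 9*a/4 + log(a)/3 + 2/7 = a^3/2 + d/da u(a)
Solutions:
 u(a) = C1 - a^4/8 - 3*a^3/7 + 9*a^2/8 + a*log(a)/3 - a/21


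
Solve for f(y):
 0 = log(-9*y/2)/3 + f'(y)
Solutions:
 f(y) = C1 - y*log(-y)/3 + y*(-2*log(3) + log(2) + 1)/3


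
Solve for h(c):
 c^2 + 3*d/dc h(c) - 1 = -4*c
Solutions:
 h(c) = C1 - c^3/9 - 2*c^2/3 + c/3


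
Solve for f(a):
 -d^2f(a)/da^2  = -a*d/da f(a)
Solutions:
 f(a) = C1 + C2*erfi(sqrt(2)*a/2)


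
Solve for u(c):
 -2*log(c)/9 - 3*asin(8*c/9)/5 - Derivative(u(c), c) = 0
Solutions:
 u(c) = C1 - 2*c*log(c)/9 - 3*c*asin(8*c/9)/5 + 2*c/9 - 3*sqrt(81 - 64*c^2)/40


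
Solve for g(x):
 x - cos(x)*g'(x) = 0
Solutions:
 g(x) = C1 + Integral(x/cos(x), x)


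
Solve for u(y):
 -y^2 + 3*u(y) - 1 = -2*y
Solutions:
 u(y) = y^2/3 - 2*y/3 + 1/3


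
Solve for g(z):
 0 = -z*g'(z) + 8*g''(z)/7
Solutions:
 g(z) = C1 + C2*erfi(sqrt(7)*z/4)


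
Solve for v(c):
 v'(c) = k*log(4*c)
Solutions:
 v(c) = C1 + c*k*log(c) - c*k + c*k*log(4)


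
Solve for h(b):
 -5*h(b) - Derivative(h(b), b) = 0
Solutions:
 h(b) = C1*exp(-5*b)


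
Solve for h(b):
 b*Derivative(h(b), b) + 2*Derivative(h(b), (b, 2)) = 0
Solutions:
 h(b) = C1 + C2*erf(b/2)


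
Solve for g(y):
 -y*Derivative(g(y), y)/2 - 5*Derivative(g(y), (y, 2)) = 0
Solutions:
 g(y) = C1 + C2*erf(sqrt(5)*y/10)


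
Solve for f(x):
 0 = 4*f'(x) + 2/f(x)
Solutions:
 f(x) = -sqrt(C1 - x)
 f(x) = sqrt(C1 - x)


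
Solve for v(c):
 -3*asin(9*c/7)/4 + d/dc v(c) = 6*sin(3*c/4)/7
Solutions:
 v(c) = C1 + 3*c*asin(9*c/7)/4 + sqrt(49 - 81*c^2)/12 - 8*cos(3*c/4)/7


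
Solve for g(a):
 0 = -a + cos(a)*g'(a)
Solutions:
 g(a) = C1 + Integral(a/cos(a), a)


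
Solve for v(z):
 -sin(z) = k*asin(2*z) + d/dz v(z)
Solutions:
 v(z) = C1 - k*(z*asin(2*z) + sqrt(1 - 4*z^2)/2) + cos(z)


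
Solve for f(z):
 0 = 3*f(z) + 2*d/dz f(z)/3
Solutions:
 f(z) = C1*exp(-9*z/2)


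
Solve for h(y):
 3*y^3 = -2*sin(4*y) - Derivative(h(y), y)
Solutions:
 h(y) = C1 - 3*y^4/4 + cos(4*y)/2


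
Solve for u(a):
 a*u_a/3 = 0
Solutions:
 u(a) = C1


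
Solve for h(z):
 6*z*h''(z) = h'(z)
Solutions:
 h(z) = C1 + C2*z^(7/6)


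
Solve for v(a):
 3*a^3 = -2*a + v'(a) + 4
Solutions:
 v(a) = C1 + 3*a^4/4 + a^2 - 4*a


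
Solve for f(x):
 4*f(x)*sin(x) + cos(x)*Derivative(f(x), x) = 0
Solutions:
 f(x) = C1*cos(x)^4


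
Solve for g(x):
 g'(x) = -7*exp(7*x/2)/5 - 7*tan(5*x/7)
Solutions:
 g(x) = C1 - 2*exp(7*x/2)/5 + 49*log(cos(5*x/7))/5


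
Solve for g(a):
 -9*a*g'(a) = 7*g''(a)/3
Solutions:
 g(a) = C1 + C2*erf(3*sqrt(42)*a/14)


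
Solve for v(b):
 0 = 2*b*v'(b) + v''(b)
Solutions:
 v(b) = C1 + C2*erf(b)


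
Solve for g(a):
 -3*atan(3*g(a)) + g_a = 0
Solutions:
 Integral(1/atan(3*_y), (_y, g(a))) = C1 + 3*a


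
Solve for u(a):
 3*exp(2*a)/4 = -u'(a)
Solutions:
 u(a) = C1 - 3*exp(2*a)/8


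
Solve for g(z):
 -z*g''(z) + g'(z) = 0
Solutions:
 g(z) = C1 + C2*z^2


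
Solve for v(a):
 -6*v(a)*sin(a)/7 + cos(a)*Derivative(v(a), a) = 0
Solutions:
 v(a) = C1/cos(a)^(6/7)


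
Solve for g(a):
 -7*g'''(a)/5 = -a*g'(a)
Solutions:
 g(a) = C1 + Integral(C2*airyai(5^(1/3)*7^(2/3)*a/7) + C3*airybi(5^(1/3)*7^(2/3)*a/7), a)


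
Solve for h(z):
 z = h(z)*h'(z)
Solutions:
 h(z) = -sqrt(C1 + z^2)
 h(z) = sqrt(C1 + z^2)


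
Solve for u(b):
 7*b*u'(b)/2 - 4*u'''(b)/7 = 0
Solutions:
 u(b) = C1 + Integral(C2*airyai(7^(2/3)*b/2) + C3*airybi(7^(2/3)*b/2), b)


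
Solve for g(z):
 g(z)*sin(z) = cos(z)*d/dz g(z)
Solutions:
 g(z) = C1/cos(z)


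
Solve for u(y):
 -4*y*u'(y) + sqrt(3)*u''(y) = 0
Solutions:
 u(y) = C1 + C2*erfi(sqrt(2)*3^(3/4)*y/3)


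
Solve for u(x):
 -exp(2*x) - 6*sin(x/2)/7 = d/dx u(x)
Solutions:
 u(x) = C1 - exp(2*x)/2 + 12*cos(x/2)/7


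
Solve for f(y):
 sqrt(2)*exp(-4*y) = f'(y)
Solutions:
 f(y) = C1 - sqrt(2)*exp(-4*y)/4


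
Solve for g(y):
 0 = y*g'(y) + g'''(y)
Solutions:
 g(y) = C1 + Integral(C2*airyai(-y) + C3*airybi(-y), y)


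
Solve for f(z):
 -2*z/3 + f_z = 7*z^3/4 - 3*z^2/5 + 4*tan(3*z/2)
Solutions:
 f(z) = C1 + 7*z^4/16 - z^3/5 + z^2/3 - 8*log(cos(3*z/2))/3


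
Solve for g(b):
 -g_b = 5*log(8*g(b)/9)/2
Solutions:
 2*Integral(1/(log(_y) - 2*log(3) + 3*log(2)), (_y, g(b)))/5 = C1 - b


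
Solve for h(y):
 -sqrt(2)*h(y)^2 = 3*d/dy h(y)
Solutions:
 h(y) = 3/(C1 + sqrt(2)*y)


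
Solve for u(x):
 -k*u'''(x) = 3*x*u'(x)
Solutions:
 u(x) = C1 + Integral(C2*airyai(3^(1/3)*x*(-1/k)^(1/3)) + C3*airybi(3^(1/3)*x*(-1/k)^(1/3)), x)


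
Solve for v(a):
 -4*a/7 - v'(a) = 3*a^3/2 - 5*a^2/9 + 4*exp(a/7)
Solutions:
 v(a) = C1 - 3*a^4/8 + 5*a^3/27 - 2*a^2/7 - 28*exp(a/7)


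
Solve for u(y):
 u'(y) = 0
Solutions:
 u(y) = C1


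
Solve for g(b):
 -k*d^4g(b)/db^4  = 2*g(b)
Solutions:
 g(b) = C1*exp(-2^(1/4)*b*(-1/k)^(1/4)) + C2*exp(2^(1/4)*b*(-1/k)^(1/4)) + C3*exp(-2^(1/4)*I*b*(-1/k)^(1/4)) + C4*exp(2^(1/4)*I*b*(-1/k)^(1/4))


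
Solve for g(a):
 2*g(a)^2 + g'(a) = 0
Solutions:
 g(a) = 1/(C1 + 2*a)


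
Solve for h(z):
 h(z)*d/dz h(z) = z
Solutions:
 h(z) = -sqrt(C1 + z^2)
 h(z) = sqrt(C1 + z^2)


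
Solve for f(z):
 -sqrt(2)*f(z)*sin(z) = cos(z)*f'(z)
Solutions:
 f(z) = C1*cos(z)^(sqrt(2))


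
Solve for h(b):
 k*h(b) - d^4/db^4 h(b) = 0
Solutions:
 h(b) = C1*exp(-b*k^(1/4)) + C2*exp(b*k^(1/4)) + C3*exp(-I*b*k^(1/4)) + C4*exp(I*b*k^(1/4))


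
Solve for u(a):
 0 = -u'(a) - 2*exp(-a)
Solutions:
 u(a) = C1 + 2*exp(-a)


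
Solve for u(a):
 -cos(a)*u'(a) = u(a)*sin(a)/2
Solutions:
 u(a) = C1*sqrt(cos(a))


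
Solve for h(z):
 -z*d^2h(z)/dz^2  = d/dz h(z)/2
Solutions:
 h(z) = C1 + C2*sqrt(z)


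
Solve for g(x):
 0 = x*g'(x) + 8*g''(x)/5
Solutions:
 g(x) = C1 + C2*erf(sqrt(5)*x/4)


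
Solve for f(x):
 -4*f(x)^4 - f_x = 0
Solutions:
 f(x) = (-3^(2/3) - 3*3^(1/6)*I)*(1/(C1 + 4*x))^(1/3)/6
 f(x) = (-3^(2/3) + 3*3^(1/6)*I)*(1/(C1 + 4*x))^(1/3)/6
 f(x) = (1/(C1 + 12*x))^(1/3)


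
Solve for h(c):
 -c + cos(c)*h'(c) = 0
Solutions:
 h(c) = C1 + Integral(c/cos(c), c)


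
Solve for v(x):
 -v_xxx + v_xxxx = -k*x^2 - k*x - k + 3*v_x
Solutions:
 v(x) = C1 + C2*exp(x*(-2^(2/3)*(9*sqrt(85) + 83)^(1/3) - 2*2^(1/3)/(9*sqrt(85) + 83)^(1/3) + 4)/12)*sin(2^(1/3)*sqrt(3)*x*(-2^(1/3)*(9*sqrt(85) + 83)^(1/3) + 2/(9*sqrt(85) + 83)^(1/3))/12) + C3*exp(x*(-2^(2/3)*(9*sqrt(85) + 83)^(1/3) - 2*2^(1/3)/(9*sqrt(85) + 83)^(1/3) + 4)/12)*cos(2^(1/3)*sqrt(3)*x*(-2^(1/3)*(9*sqrt(85) + 83)^(1/3) + 2/(9*sqrt(85) + 83)^(1/3))/12) + C4*exp(x*(2*2^(1/3)/(9*sqrt(85) + 83)^(1/3) + 2 + 2^(2/3)*(9*sqrt(85) + 83)^(1/3))/6) + k*x^3/9 + k*x^2/6 + k*x/9


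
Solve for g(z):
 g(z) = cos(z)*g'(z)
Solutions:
 g(z) = C1*sqrt(sin(z) + 1)/sqrt(sin(z) - 1)


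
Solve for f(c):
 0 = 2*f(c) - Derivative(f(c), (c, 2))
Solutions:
 f(c) = C1*exp(-sqrt(2)*c) + C2*exp(sqrt(2)*c)


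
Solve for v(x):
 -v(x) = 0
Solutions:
 v(x) = 0


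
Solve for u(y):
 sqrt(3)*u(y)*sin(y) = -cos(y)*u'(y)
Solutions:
 u(y) = C1*cos(y)^(sqrt(3))


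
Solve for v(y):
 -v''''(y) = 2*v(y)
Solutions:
 v(y) = (C1*sin(2^(3/4)*y/2) + C2*cos(2^(3/4)*y/2))*exp(-2^(3/4)*y/2) + (C3*sin(2^(3/4)*y/2) + C4*cos(2^(3/4)*y/2))*exp(2^(3/4)*y/2)


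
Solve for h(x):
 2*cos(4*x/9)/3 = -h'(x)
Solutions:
 h(x) = C1 - 3*sin(4*x/9)/2


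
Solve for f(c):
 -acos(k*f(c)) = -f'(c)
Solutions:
 Integral(1/acos(_y*k), (_y, f(c))) = C1 + c


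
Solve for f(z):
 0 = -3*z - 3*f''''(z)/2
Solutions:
 f(z) = C1 + C2*z + C3*z^2 + C4*z^3 - z^5/60


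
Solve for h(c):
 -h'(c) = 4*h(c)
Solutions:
 h(c) = C1*exp(-4*c)


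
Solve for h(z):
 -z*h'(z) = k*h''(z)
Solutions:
 h(z) = C1 + C2*sqrt(k)*erf(sqrt(2)*z*sqrt(1/k)/2)


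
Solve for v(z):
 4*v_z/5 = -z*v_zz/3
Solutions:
 v(z) = C1 + C2/z^(7/5)


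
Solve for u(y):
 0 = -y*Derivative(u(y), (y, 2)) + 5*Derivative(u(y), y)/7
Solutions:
 u(y) = C1 + C2*y^(12/7)


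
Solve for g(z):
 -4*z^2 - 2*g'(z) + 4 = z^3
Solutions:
 g(z) = C1 - z^4/8 - 2*z^3/3 + 2*z


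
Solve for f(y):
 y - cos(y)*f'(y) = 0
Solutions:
 f(y) = C1 + Integral(y/cos(y), y)


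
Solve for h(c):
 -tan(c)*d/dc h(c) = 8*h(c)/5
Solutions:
 h(c) = C1/sin(c)^(8/5)


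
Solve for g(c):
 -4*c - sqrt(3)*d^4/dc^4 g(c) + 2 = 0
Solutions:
 g(c) = C1 + C2*c + C3*c^2 + C4*c^3 - sqrt(3)*c^5/90 + sqrt(3)*c^4/36


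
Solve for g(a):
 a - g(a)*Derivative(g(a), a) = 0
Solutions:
 g(a) = -sqrt(C1 + a^2)
 g(a) = sqrt(C1 + a^2)


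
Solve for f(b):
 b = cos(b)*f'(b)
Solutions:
 f(b) = C1 + Integral(b/cos(b), b)


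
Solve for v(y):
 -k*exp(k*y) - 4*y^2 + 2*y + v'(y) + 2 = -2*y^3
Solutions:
 v(y) = C1 - y^4/2 + 4*y^3/3 - y^2 - 2*y + exp(k*y)


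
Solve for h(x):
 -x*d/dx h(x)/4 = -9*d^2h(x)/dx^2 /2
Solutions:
 h(x) = C1 + C2*erfi(x/6)


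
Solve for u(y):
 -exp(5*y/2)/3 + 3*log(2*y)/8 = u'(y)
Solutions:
 u(y) = C1 + 3*y*log(y)/8 + 3*y*(-1 + log(2))/8 - 2*exp(5*y/2)/15


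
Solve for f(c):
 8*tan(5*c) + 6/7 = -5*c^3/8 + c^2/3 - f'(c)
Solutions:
 f(c) = C1 - 5*c^4/32 + c^3/9 - 6*c/7 + 8*log(cos(5*c))/5


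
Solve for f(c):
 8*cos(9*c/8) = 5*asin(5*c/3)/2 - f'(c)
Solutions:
 f(c) = C1 + 5*c*asin(5*c/3)/2 + sqrt(9 - 25*c^2)/2 - 64*sin(9*c/8)/9


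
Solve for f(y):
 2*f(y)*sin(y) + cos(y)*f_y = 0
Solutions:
 f(y) = C1*cos(y)^2


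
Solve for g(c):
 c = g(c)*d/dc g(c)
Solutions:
 g(c) = -sqrt(C1 + c^2)
 g(c) = sqrt(C1 + c^2)


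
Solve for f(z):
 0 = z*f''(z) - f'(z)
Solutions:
 f(z) = C1 + C2*z^2


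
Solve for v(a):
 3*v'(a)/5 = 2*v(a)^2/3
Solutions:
 v(a) = -9/(C1 + 10*a)


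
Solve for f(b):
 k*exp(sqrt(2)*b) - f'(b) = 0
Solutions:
 f(b) = C1 + sqrt(2)*k*exp(sqrt(2)*b)/2


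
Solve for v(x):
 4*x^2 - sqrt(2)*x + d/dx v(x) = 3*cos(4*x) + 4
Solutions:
 v(x) = C1 - 4*x^3/3 + sqrt(2)*x^2/2 + 4*x + 3*sin(4*x)/4


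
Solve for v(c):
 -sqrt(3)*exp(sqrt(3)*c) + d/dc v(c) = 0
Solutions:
 v(c) = C1 + exp(sqrt(3)*c)


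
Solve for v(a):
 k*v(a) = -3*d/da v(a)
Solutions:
 v(a) = C1*exp(-a*k/3)


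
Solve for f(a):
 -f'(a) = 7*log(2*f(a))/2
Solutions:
 2*Integral(1/(log(_y) + log(2)), (_y, f(a)))/7 = C1 - a


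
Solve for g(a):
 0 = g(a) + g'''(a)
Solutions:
 g(a) = C3*exp(-a) + (C1*sin(sqrt(3)*a/2) + C2*cos(sqrt(3)*a/2))*exp(a/2)


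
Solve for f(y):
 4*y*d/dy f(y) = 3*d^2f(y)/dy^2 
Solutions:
 f(y) = C1 + C2*erfi(sqrt(6)*y/3)


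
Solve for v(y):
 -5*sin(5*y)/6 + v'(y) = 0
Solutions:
 v(y) = C1 - cos(5*y)/6


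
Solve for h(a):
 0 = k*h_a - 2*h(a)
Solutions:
 h(a) = C1*exp(2*a/k)


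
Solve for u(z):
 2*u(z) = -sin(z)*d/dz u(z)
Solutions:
 u(z) = C1*(cos(z) + 1)/(cos(z) - 1)


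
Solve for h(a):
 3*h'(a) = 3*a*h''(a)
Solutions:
 h(a) = C1 + C2*a^2


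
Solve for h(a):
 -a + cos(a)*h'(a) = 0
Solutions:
 h(a) = C1 + Integral(a/cos(a), a)


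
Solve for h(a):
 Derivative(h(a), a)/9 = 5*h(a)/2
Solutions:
 h(a) = C1*exp(45*a/2)


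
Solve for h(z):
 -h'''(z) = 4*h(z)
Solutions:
 h(z) = C3*exp(-2^(2/3)*z) + (C1*sin(2^(2/3)*sqrt(3)*z/2) + C2*cos(2^(2/3)*sqrt(3)*z/2))*exp(2^(2/3)*z/2)


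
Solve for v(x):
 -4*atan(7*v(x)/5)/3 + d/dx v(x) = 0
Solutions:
 Integral(1/atan(7*_y/5), (_y, v(x))) = C1 + 4*x/3


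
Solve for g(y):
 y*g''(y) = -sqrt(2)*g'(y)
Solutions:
 g(y) = C1 + C2*y^(1 - sqrt(2))


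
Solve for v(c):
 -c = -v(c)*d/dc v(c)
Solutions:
 v(c) = -sqrt(C1 + c^2)
 v(c) = sqrt(C1 + c^2)


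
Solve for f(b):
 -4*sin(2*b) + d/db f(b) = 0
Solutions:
 f(b) = C1 - 2*cos(2*b)


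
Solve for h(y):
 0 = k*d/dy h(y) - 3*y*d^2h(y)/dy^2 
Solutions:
 h(y) = C1 + y^(re(k)/3 + 1)*(C2*sin(log(y)*Abs(im(k))/3) + C3*cos(log(y)*im(k)/3))


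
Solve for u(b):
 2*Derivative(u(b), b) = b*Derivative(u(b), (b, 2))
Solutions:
 u(b) = C1 + C2*b^3


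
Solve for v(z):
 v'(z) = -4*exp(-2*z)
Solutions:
 v(z) = C1 + 2*exp(-2*z)


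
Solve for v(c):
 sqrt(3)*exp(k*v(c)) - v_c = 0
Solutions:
 v(c) = Piecewise((log(-1/(C1*k + sqrt(3)*c*k))/k, Ne(k, 0)), (nan, True))
 v(c) = Piecewise((C1 + sqrt(3)*c, Eq(k, 0)), (nan, True))


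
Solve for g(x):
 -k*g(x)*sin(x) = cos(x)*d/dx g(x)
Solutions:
 g(x) = C1*exp(k*log(cos(x)))


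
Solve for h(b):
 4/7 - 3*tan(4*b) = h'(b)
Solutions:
 h(b) = C1 + 4*b/7 + 3*log(cos(4*b))/4


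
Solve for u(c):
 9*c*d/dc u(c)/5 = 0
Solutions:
 u(c) = C1


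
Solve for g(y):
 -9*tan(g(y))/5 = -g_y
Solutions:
 g(y) = pi - asin(C1*exp(9*y/5))
 g(y) = asin(C1*exp(9*y/5))


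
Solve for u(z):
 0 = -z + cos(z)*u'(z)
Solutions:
 u(z) = C1 + Integral(z/cos(z), z)


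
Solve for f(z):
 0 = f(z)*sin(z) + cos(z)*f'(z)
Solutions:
 f(z) = C1*cos(z)


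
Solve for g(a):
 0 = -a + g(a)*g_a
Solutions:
 g(a) = -sqrt(C1 + a^2)
 g(a) = sqrt(C1 + a^2)


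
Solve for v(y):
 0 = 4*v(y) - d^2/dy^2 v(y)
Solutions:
 v(y) = C1*exp(-2*y) + C2*exp(2*y)


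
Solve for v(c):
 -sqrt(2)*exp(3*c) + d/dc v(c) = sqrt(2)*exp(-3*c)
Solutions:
 v(c) = C1 + 2*sqrt(2)*sinh(3*c)/3


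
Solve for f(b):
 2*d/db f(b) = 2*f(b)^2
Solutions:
 f(b) = -1/(C1 + b)


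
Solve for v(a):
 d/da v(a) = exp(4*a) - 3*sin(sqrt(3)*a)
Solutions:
 v(a) = C1 + exp(4*a)/4 + sqrt(3)*cos(sqrt(3)*a)


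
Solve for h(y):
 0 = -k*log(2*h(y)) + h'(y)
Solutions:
 Integral(1/(log(_y) + log(2)), (_y, h(y))) = C1 + k*y


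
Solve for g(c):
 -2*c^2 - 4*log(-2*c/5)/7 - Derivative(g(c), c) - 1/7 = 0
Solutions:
 g(c) = C1 - 2*c^3/3 - 4*c*log(-c)/7 + c*(-4*log(2) + 3 + 4*log(5))/7


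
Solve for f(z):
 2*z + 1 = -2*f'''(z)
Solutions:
 f(z) = C1 + C2*z + C3*z^2 - z^4/24 - z^3/12


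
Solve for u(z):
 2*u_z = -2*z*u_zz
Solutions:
 u(z) = C1 + C2*log(z)


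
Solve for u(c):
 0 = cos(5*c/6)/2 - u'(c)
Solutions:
 u(c) = C1 + 3*sin(5*c/6)/5


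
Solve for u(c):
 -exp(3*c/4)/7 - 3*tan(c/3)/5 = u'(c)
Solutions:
 u(c) = C1 - 4*exp(3*c/4)/21 + 9*log(cos(c/3))/5


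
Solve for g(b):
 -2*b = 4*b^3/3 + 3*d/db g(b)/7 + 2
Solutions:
 g(b) = C1 - 7*b^4/9 - 7*b^2/3 - 14*b/3


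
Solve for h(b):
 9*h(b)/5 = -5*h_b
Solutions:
 h(b) = C1*exp(-9*b/25)


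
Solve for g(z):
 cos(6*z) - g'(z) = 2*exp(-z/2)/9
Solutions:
 g(z) = C1 + sin(6*z)/6 + 4*exp(-z/2)/9


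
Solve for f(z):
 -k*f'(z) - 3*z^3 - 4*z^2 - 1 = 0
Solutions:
 f(z) = C1 - 3*z^4/(4*k) - 4*z^3/(3*k) - z/k


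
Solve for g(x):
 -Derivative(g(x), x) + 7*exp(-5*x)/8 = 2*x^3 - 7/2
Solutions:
 g(x) = C1 - x^4/2 + 7*x/2 - 7*exp(-5*x)/40


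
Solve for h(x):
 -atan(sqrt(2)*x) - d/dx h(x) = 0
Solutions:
 h(x) = C1 - x*atan(sqrt(2)*x) + sqrt(2)*log(2*x^2 + 1)/4


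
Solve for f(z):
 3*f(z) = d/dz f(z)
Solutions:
 f(z) = C1*exp(3*z)


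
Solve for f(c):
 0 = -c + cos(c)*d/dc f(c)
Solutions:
 f(c) = C1 + Integral(c/cos(c), c)


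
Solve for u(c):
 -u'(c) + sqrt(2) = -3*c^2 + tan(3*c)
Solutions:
 u(c) = C1 + c^3 + sqrt(2)*c + log(cos(3*c))/3


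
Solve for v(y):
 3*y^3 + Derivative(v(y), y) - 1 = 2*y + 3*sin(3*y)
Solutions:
 v(y) = C1 - 3*y^4/4 + y^2 + y - cos(3*y)


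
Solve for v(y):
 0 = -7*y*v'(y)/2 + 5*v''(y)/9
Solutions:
 v(y) = C1 + C2*erfi(3*sqrt(35)*y/10)


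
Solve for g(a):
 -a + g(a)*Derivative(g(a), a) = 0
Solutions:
 g(a) = -sqrt(C1 + a^2)
 g(a) = sqrt(C1 + a^2)


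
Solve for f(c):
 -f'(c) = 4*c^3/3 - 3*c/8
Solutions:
 f(c) = C1 - c^4/3 + 3*c^2/16


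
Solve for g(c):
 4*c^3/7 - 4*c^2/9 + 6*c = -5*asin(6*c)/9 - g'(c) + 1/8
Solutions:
 g(c) = C1 - c^4/7 + 4*c^3/27 - 3*c^2 - 5*c*asin(6*c)/9 + c/8 - 5*sqrt(1 - 36*c^2)/54


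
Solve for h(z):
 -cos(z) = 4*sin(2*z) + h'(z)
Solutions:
 h(z) = C1 - 4*sin(z)^2 - sin(z)


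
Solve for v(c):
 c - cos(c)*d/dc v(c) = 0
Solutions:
 v(c) = C1 + Integral(c/cos(c), c)


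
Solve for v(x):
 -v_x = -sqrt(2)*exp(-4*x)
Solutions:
 v(x) = C1 - sqrt(2)*exp(-4*x)/4


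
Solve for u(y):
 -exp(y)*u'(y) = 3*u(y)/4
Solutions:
 u(y) = C1*exp(3*exp(-y)/4)


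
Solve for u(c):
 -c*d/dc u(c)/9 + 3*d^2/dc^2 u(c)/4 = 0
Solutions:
 u(c) = C1 + C2*erfi(sqrt(6)*c/9)


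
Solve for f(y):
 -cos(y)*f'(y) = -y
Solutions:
 f(y) = C1 + Integral(y/cos(y), y)


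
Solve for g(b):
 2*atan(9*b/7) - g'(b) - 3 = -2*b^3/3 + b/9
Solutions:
 g(b) = C1 + b^4/6 - b^2/18 + 2*b*atan(9*b/7) - 3*b - 7*log(81*b^2 + 49)/9


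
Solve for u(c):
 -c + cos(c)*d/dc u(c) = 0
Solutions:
 u(c) = C1 + Integral(c/cos(c), c)


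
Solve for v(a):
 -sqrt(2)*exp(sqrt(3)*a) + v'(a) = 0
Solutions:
 v(a) = C1 + sqrt(6)*exp(sqrt(3)*a)/3


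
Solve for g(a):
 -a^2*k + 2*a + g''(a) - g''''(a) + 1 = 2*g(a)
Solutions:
 g(a) = -a^2*k/2 + a - k/2 + (C1*sin(2^(1/4)*a*sin(atan(sqrt(7))/2)) + C2*cos(2^(1/4)*a*sin(atan(sqrt(7))/2)))*exp(-2^(1/4)*a*cos(atan(sqrt(7))/2)) + (C3*sin(2^(1/4)*a*sin(atan(sqrt(7))/2)) + C4*cos(2^(1/4)*a*sin(atan(sqrt(7))/2)))*exp(2^(1/4)*a*cos(atan(sqrt(7))/2)) + 1/2


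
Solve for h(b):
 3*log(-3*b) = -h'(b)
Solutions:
 h(b) = C1 - 3*b*log(-b) + 3*b*(1 - log(3))


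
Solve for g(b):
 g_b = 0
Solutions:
 g(b) = C1


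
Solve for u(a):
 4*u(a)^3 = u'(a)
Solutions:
 u(a) = -sqrt(2)*sqrt(-1/(C1 + 4*a))/2
 u(a) = sqrt(2)*sqrt(-1/(C1 + 4*a))/2


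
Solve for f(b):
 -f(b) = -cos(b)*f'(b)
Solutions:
 f(b) = C1*sqrt(sin(b) + 1)/sqrt(sin(b) - 1)


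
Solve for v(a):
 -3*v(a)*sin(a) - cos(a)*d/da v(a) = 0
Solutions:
 v(a) = C1*cos(a)^3


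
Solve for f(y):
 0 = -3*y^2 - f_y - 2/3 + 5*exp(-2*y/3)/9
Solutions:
 f(y) = C1 - y^3 - 2*y/3 - 5*exp(-2*y/3)/6


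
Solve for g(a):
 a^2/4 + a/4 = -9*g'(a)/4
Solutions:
 g(a) = C1 - a^3/27 - a^2/18


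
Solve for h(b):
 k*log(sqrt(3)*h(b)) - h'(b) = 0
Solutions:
 Integral(1/(2*log(_y) + log(3)), (_y, h(b))) = C1 + b*k/2


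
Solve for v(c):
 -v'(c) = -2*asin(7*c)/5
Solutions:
 v(c) = C1 + 2*c*asin(7*c)/5 + 2*sqrt(1 - 49*c^2)/35


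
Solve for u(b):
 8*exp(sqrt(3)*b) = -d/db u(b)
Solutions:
 u(b) = C1 - 8*sqrt(3)*exp(sqrt(3)*b)/3


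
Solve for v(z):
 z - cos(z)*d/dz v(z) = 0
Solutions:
 v(z) = C1 + Integral(z/cos(z), z)


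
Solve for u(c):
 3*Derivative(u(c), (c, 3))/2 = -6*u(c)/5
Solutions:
 u(c) = C3*exp(-10^(2/3)*c/5) + (C1*sin(10^(2/3)*sqrt(3)*c/10) + C2*cos(10^(2/3)*sqrt(3)*c/10))*exp(10^(2/3)*c/10)


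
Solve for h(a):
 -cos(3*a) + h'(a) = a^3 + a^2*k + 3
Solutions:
 h(a) = C1 + a^4/4 + a^3*k/3 + 3*a + sin(3*a)/3


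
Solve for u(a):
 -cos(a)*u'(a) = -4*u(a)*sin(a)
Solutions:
 u(a) = C1/cos(a)^4


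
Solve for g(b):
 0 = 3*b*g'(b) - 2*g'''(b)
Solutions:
 g(b) = C1 + Integral(C2*airyai(2^(2/3)*3^(1/3)*b/2) + C3*airybi(2^(2/3)*3^(1/3)*b/2), b)


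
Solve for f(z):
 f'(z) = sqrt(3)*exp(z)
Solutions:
 f(z) = C1 + sqrt(3)*exp(z)


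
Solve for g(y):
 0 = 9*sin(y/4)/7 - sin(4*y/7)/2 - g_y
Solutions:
 g(y) = C1 - 36*cos(y/4)/7 + 7*cos(4*y/7)/8


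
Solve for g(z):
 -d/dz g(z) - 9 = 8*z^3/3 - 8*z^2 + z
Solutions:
 g(z) = C1 - 2*z^4/3 + 8*z^3/3 - z^2/2 - 9*z


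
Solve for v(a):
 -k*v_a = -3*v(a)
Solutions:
 v(a) = C1*exp(3*a/k)


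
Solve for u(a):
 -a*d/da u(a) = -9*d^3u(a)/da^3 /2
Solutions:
 u(a) = C1 + Integral(C2*airyai(6^(1/3)*a/3) + C3*airybi(6^(1/3)*a/3), a)


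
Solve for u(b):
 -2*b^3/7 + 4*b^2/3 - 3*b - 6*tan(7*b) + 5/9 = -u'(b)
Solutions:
 u(b) = C1 + b^4/14 - 4*b^3/9 + 3*b^2/2 - 5*b/9 - 6*log(cos(7*b))/7


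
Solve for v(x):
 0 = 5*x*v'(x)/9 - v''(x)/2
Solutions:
 v(x) = C1 + C2*erfi(sqrt(5)*x/3)


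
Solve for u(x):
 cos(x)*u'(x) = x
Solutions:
 u(x) = C1 + Integral(x/cos(x), x)


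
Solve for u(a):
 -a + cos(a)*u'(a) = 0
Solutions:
 u(a) = C1 + Integral(a/cos(a), a)


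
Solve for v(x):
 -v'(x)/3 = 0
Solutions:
 v(x) = C1


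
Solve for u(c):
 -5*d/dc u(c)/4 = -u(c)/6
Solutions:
 u(c) = C1*exp(2*c/15)


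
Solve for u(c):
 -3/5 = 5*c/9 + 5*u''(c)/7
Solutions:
 u(c) = C1 + C2*c - 7*c^3/54 - 21*c^2/50


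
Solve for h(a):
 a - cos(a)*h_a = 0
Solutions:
 h(a) = C1 + Integral(a/cos(a), a)


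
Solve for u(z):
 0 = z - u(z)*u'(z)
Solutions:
 u(z) = -sqrt(C1 + z^2)
 u(z) = sqrt(C1 + z^2)


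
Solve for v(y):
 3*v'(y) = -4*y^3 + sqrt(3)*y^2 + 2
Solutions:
 v(y) = C1 - y^4/3 + sqrt(3)*y^3/9 + 2*y/3


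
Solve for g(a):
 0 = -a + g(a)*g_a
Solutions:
 g(a) = -sqrt(C1 + a^2)
 g(a) = sqrt(C1 + a^2)


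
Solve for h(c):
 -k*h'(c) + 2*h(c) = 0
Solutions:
 h(c) = C1*exp(2*c/k)


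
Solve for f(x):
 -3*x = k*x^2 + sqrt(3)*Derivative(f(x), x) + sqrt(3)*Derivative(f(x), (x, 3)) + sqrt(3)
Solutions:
 f(x) = C1 + C2*sin(x) + C3*cos(x) - sqrt(3)*k*x^3/9 + 2*sqrt(3)*k*x/3 - sqrt(3)*x^2/2 - x


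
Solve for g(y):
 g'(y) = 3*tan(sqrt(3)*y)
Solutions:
 g(y) = C1 - sqrt(3)*log(cos(sqrt(3)*y))


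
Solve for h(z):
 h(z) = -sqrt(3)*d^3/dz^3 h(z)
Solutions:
 h(z) = C3*exp(-3^(5/6)*z/3) + (C1*sin(3^(1/3)*z/2) + C2*cos(3^(1/3)*z/2))*exp(3^(5/6)*z/6)


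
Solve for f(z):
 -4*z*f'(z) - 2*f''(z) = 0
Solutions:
 f(z) = C1 + C2*erf(z)


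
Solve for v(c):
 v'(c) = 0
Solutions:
 v(c) = C1


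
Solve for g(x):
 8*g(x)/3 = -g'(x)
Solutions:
 g(x) = C1*exp(-8*x/3)


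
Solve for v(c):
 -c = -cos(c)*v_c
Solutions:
 v(c) = C1 + Integral(c/cos(c), c)


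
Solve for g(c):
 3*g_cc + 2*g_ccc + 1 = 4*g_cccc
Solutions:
 g(c) = C1 + C2*c + C3*exp(c*(1 - sqrt(13))/4) + C4*exp(c*(1 + sqrt(13))/4) - c^2/6


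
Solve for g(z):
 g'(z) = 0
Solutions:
 g(z) = C1


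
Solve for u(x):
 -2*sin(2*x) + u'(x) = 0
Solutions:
 u(x) = C1 - cos(2*x)


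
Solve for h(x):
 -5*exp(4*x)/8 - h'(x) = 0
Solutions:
 h(x) = C1 - 5*exp(4*x)/32


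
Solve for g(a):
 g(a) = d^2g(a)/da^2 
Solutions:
 g(a) = C1*exp(-a) + C2*exp(a)


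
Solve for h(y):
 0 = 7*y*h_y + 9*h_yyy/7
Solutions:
 h(y) = C1 + Integral(C2*airyai(-3^(1/3)*7^(2/3)*y/3) + C3*airybi(-3^(1/3)*7^(2/3)*y/3), y)


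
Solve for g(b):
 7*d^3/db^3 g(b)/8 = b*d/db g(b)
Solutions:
 g(b) = C1 + Integral(C2*airyai(2*7^(2/3)*b/7) + C3*airybi(2*7^(2/3)*b/7), b)


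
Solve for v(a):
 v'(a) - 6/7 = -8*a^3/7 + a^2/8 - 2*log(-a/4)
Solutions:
 v(a) = C1 - 2*a^4/7 + a^3/24 - 2*a*log(-a) + a*(4*log(2) + 20/7)


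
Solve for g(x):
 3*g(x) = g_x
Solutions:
 g(x) = C1*exp(3*x)


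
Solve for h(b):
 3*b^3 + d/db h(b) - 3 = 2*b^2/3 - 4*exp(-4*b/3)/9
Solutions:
 h(b) = C1 - 3*b^4/4 + 2*b^3/9 + 3*b + exp(-4*b/3)/3


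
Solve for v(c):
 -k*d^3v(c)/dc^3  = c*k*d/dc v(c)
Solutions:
 v(c) = C1 + Integral(C2*airyai(-c) + C3*airybi(-c), c)


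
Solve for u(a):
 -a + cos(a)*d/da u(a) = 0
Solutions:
 u(a) = C1 + Integral(a/cos(a), a)


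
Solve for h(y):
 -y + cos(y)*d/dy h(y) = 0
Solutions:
 h(y) = C1 + Integral(y/cos(y), y)


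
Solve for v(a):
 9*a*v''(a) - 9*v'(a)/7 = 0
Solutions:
 v(a) = C1 + C2*a^(8/7)


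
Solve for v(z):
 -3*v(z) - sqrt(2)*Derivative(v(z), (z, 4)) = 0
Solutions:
 v(z) = (C1*sin(2^(3/8)*3^(1/4)*z/2) + C2*cos(2^(3/8)*3^(1/4)*z/2))*exp(-2^(3/8)*3^(1/4)*z/2) + (C3*sin(2^(3/8)*3^(1/4)*z/2) + C4*cos(2^(3/8)*3^(1/4)*z/2))*exp(2^(3/8)*3^(1/4)*z/2)


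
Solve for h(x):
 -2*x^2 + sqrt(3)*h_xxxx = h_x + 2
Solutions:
 h(x) = C1 + C4*exp(3^(5/6)*x/3) - 2*x^3/3 - 2*x + (C2*sin(3^(1/3)*x/2) + C3*cos(3^(1/3)*x/2))*exp(-3^(5/6)*x/6)


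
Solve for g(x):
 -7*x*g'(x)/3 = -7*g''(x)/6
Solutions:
 g(x) = C1 + C2*erfi(x)


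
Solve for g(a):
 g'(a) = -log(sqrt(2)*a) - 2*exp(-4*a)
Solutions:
 g(a) = C1 - a*log(a) + a*(1 - log(2)/2) + exp(-4*a)/2


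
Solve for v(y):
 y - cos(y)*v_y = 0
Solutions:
 v(y) = C1 + Integral(y/cos(y), y)


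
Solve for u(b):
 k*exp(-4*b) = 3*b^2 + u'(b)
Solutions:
 u(b) = C1 - b^3 - k*exp(-4*b)/4


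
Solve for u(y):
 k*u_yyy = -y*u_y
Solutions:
 u(y) = C1 + Integral(C2*airyai(y*(-1/k)^(1/3)) + C3*airybi(y*(-1/k)^(1/3)), y)


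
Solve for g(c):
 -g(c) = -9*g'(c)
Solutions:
 g(c) = C1*exp(c/9)


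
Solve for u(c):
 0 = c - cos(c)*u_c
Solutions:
 u(c) = C1 + Integral(c/cos(c), c)


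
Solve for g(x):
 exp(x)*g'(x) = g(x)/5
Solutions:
 g(x) = C1*exp(-exp(-x)/5)


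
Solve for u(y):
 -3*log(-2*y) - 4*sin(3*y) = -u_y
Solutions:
 u(y) = C1 + 3*y*log(-y) - 3*y + 3*y*log(2) - 4*cos(3*y)/3


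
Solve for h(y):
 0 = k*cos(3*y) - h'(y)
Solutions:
 h(y) = C1 + k*sin(3*y)/3


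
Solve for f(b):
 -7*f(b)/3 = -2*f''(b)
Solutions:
 f(b) = C1*exp(-sqrt(42)*b/6) + C2*exp(sqrt(42)*b/6)


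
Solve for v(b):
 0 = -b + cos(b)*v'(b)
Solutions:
 v(b) = C1 + Integral(b/cos(b), b)


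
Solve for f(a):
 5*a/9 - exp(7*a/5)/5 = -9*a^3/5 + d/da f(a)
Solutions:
 f(a) = C1 + 9*a^4/20 + 5*a^2/18 - exp(7*a/5)/7


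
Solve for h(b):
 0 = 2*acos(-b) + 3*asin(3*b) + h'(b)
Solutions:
 h(b) = C1 - 2*b*acos(-b) - 3*b*asin(3*b) - sqrt(1 - 9*b^2) - 2*sqrt(1 - b^2)
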